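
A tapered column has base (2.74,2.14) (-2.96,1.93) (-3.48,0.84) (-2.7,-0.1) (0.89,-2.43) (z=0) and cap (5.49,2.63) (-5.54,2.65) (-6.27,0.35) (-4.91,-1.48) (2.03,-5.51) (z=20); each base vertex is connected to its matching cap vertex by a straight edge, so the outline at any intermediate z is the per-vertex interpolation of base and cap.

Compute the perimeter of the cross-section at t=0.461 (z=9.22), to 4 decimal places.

Perimeter at t=0.461: 24.3655

Cross-section at t=0.461: each vertex is (1-t)·p0[i] + t·p1[i].
  v1: (1-0.461)·(2.74,2.14) + 0.461·(5.49,2.63) = (4.0077,2.3659)
  v2: (1-0.461)·(-2.96,1.93) + 0.461·(-5.54,2.65) = (-4.1494,2.2619)
  v3: (1-0.461)·(-3.48,0.84) + 0.461·(-6.27,0.35) = (-4.7662,0.6141)
  v4: (1-0.461)·(-2.7,-0.1) + 0.461·(-4.91,-1.48) = (-3.7188,-0.7362)
  v5: (1-0.461)·(0.89,-2.43) + 0.461·(2.03,-5.51) = (1.4155,-3.8499)
Perimeter = Σ |v_{i+1} − v_i|:
  edge 1→2: √(-8.1571² + -0.1040²) = 8.1578 (running 8.1578)
  edge 2→3: √(-0.6168² + -1.6478²) = 1.7595 (running 9.9173)
  edge 3→4: √(1.0474² + -1.3503²) = 1.7089 (running 11.6261)
  edge 4→5: √(5.1343² + -3.1137²) = 6.0047 (running 17.6309)
  edge 5→1: √(2.5922² + 6.2158²) = 6.7346 (running 24.3655)
Perimeter = 24.3655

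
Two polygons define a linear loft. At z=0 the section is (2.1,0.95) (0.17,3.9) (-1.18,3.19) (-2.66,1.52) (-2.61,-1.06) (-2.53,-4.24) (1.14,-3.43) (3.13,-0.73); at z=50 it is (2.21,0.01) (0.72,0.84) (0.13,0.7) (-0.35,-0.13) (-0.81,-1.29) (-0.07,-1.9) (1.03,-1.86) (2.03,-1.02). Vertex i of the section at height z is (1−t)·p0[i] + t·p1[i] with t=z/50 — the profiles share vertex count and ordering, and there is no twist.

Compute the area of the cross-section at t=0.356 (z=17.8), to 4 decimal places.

Area at t=0.356: 19.9353

Cross-section at t=0.356: each vertex is (1-t)·p0[i] + t·p1[i].
  v1: (1-0.356)·(2.1,0.95) + 0.356·(2.21,0.01) = (2.1392,0.6154)
  v2: (1-0.356)·(0.17,3.9) + 0.356·(0.72,0.84) = (0.3658,2.8106)
  v3: (1-0.356)·(-1.18,3.19) + 0.356·(0.13,0.7) = (-0.7136,2.3036)
  v4: (1-0.356)·(-2.66,1.52) + 0.356·(-0.35,-0.13) = (-1.8376,0.9326)
  v5: (1-0.356)·(-2.61,-1.06) + 0.356·(-0.81,-1.29) = (-1.9692,-1.1419)
  v6: (1-0.356)·(-2.53,-4.24) + 0.356·(-0.07,-1.9) = (-1.6542,-3.4070)
  v7: (1-0.356)·(1.14,-3.43) + 0.356·(1.03,-1.86) = (1.1008,-2.8711)
  v8: (1-0.356)·(3.13,-0.73) + 0.356·(2.03,-1.02) = (2.7384,-0.8332)
Shoelace sum Σ(x_i·y_{i+1} − x_{i+1}·y_i):
  i=1: 2.1392·2.8106 − 0.3658·0.6154 = +5.7873 (running +5.7873)
  i=2: 0.3658·2.3036 − -0.7136·2.8106 = +2.8484 (running +8.6357)
  i=3: -0.7136·0.9326 − -1.8376·2.3036 = +3.5676 (running +12.2033)
  i=4: -1.8376·-1.1419 − -1.9692·0.9326 = +3.9348 (running +16.1382)
  i=5: -1.9692·-3.4070 − -1.6542·-1.1419 = +4.8200 (running +20.9582)
  i=6: -1.6542·-2.8711 − 1.1008·-3.4070 = +8.5000 (running +29.4582)
  i=7: 1.1008·-0.8332 − 2.7384·-2.8711 = +6.9449 (running +36.4031)
  i=8: 2.7384·0.6154 − 2.1392·-0.8332 = +3.4675 (running +39.8706)
Area = |Σ|/2 = |39.8706|/2 = 19.9353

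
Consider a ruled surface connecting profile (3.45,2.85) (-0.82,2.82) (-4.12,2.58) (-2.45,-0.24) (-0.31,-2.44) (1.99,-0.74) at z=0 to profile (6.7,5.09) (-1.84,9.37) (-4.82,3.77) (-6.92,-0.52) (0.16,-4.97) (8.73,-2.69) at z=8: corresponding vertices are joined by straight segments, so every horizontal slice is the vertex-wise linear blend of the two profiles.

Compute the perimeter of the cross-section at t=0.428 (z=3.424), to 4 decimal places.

Cross-section at t=0.428: each vertex is (1-t)·p0[i] + t·p1[i].
  v1: (1-0.428)·(3.45,2.85) + 0.428·(6.7,5.09) = (4.8410,3.8087)
  v2: (1-0.428)·(-0.82,2.82) + 0.428·(-1.84,9.37) = (-1.2566,5.6234)
  v3: (1-0.428)·(-4.12,2.58) + 0.428·(-4.82,3.77) = (-4.4196,3.0893)
  v4: (1-0.428)·(-2.45,-0.24) + 0.428·(-6.92,-0.52) = (-4.3632,-0.3598)
  v5: (1-0.428)·(-0.31,-2.44) + 0.428·(0.16,-4.97) = (-0.1088,-3.5228)
  v6: (1-0.428)·(1.99,-0.74) + 0.428·(8.73,-2.69) = (4.8747,-1.5746)
Perimeter = Σ |v_{i+1} − v_i|:
  edge 1→2: √(-6.0976² + 1.8147²) = 6.3619 (running 6.3619)
  edge 2→3: √(-3.1630² + -2.5341²) = 4.0529 (running 10.4148)
  edge 3→4: √(0.0564² + -3.4492²) = 3.4496 (running 13.8644)
  edge 4→5: √(4.2543² + -3.1630²) = 5.3013 (running 19.1657)
  edge 5→6: √(4.9836² + 1.9482²) = 5.3508 (running 24.5166)
  edge 6→1: √(-0.0337² + 5.3833²) = 5.3834 (running 29.9000)
Perimeter = 29.9000

Perimeter at t=0.428: 29.9000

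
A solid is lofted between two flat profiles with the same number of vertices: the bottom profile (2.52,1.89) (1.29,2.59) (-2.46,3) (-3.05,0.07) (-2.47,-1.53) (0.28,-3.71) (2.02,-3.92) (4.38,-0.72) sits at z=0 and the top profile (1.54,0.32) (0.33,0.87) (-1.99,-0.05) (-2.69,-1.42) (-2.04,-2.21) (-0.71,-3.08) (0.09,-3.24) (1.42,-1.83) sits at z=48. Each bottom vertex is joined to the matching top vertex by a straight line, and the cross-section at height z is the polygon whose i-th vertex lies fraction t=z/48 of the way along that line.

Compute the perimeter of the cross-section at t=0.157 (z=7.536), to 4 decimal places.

Cross-section at t=0.157: each vertex is (1-t)·p0[i] + t·p1[i].
  v1: (1-0.157)·(2.52,1.89) + 0.157·(1.54,0.32) = (2.3661,1.6435)
  v2: (1-0.157)·(1.29,2.59) + 0.157·(0.33,0.87) = (1.1393,2.3200)
  v3: (1-0.157)·(-2.46,3) + 0.157·(-1.99,-0.05) = (-2.3862,2.5212)
  v4: (1-0.157)·(-3.05,0.07) + 0.157·(-2.69,-1.42) = (-2.9935,-0.1639)
  v5: (1-0.157)·(-2.47,-1.53) + 0.157·(-2.04,-2.21) = (-2.4025,-1.6368)
  v6: (1-0.157)·(0.28,-3.71) + 0.157·(-0.71,-3.08) = (0.1246,-3.6111)
  v7: (1-0.157)·(2.02,-3.92) + 0.157·(0.09,-3.24) = (1.7170,-3.8132)
  v8: (1-0.157)·(4.38,-0.72) + 0.157·(1.42,-1.83) = (3.9153,-0.8943)
Perimeter = Σ |v_{i+1} − v_i|:
  edge 1→2: √(-1.2269² + 0.6764²) = 1.4010 (running 1.4010)
  edge 2→3: √(-3.5255² + 0.2012²) = 3.5312 (running 4.9322)
  edge 3→4: √(-0.6073² + -2.6851²) = 2.7529 (running 7.6851)
  edge 4→5: √(0.5910² + -1.4728²) = 1.5870 (running 9.2721)
  edge 5→6: √(2.5271² + -1.9743²) = 3.2069 (running 12.4790)
  edge 6→7: √(1.5924² + -0.2022²) = 1.6052 (running 14.0842)
  edge 7→8: √(2.1983² + 2.9190²) = 3.6542 (running 17.7383)
  edge 8→1: √(-1.5491² + 2.5378²) = 2.9732 (running 20.7116)
Perimeter = 20.7116

Perimeter at t=0.157: 20.7116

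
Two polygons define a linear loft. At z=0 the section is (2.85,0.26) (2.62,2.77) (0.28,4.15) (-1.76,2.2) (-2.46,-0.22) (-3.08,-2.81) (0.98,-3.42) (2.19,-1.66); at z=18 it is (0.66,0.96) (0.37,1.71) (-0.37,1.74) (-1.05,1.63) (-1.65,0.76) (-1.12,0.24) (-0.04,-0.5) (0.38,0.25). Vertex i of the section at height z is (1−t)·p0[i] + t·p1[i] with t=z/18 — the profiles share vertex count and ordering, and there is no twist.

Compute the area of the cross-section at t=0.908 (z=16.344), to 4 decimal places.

Cross-section at t=0.908: each vertex is (1-t)·p0[i] + t·p1[i].
  v1: (1-0.908)·(2.85,0.26) + 0.908·(0.66,0.96) = (0.8615,0.8956)
  v2: (1-0.908)·(2.62,2.77) + 0.908·(0.37,1.71) = (0.5770,1.8075)
  v3: (1-0.908)·(0.28,4.15) + 0.908·(-0.37,1.74) = (-0.3102,1.9617)
  v4: (1-0.908)·(-1.76,2.2) + 0.908·(-1.05,1.63) = (-1.1153,1.6824)
  v5: (1-0.908)·(-2.46,-0.22) + 0.908·(-1.65,0.76) = (-1.7245,0.6698)
  v6: (1-0.908)·(-3.08,-2.81) + 0.908·(-1.12,0.24) = (-1.3003,-0.0406)
  v7: (1-0.908)·(0.98,-3.42) + 0.908·(-0.04,-0.5) = (0.0538,-0.7686)
  v8: (1-0.908)·(2.19,-1.66) + 0.908·(0.38,0.25) = (0.5465,0.0743)
Shoelace sum Σ(x_i·y_{i+1} − x_{i+1}·y_i):
  i=1: 0.8615·1.8075 − 0.5770·0.8956 = +1.0404 (running +1.0404)
  i=2: 0.5770·1.9617 − -0.3102·1.8075 = +1.6926 (running +2.7330)
  i=3: -0.3102·1.6824 − -1.1153·1.9617 = +1.6661 (running +4.3990)
  i=4: -1.1153·0.6698 − -1.7245·1.6824 = +2.1543 (running +6.5534)
  i=5: -1.7245·-0.0406 − -1.3003·0.6698 = +0.9410 (running +7.4944)
  i=6: -1.3003·-0.7686 − 0.0538·-0.0406 = +1.0017 (running +8.4960)
  i=7: 0.0538·0.0743 − 0.5465·-0.7686 = +0.4241 (running +8.9201)
  i=8: 0.5465·0.8956 − 0.8615·0.0743 = +0.4255 (running +9.3456)
Area = |Σ|/2 = |9.3456|/2 = 4.6728

Area at t=0.908: 4.6728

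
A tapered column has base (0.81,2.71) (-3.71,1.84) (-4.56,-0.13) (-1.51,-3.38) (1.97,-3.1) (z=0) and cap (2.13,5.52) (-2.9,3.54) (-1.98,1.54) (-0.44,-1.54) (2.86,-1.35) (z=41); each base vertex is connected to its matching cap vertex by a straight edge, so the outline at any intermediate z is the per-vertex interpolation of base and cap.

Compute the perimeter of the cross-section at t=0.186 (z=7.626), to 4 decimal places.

Perimeter at t=0.186: 20.5876

Cross-section at t=0.186: each vertex is (1-t)·p0[i] + t·p1[i].
  v1: (1-0.186)·(0.81,2.71) + 0.186·(2.13,5.52) = (1.0555,3.2327)
  v2: (1-0.186)·(-3.71,1.84) + 0.186·(-2.9,3.54) = (-3.5593,2.1562)
  v3: (1-0.186)·(-4.56,-0.13) + 0.186·(-1.98,1.54) = (-4.0801,0.1806)
  v4: (1-0.186)·(-1.51,-3.38) + 0.186·(-0.44,-1.54) = (-1.3110,-3.0378)
  v5: (1-0.186)·(1.97,-3.1) + 0.186·(2.86,-1.35) = (2.1355,-2.7745)
Perimeter = Σ |v_{i+1} − v_i|:
  edge 1→2: √(-4.6149² + -1.0765²) = 4.7387 (running 4.7387)
  edge 2→3: √(-0.5208² + -1.9756²) = 2.0431 (running 6.7818)
  edge 3→4: √(2.7691² + -3.2184²) = 4.2457 (running 11.0275)
  edge 4→5: √(3.4465² + 0.2633²) = 3.4566 (running 14.4841)
  edge 5→1: √(-1.0800² + 6.0072²) = 6.1035 (running 20.5876)
Perimeter = 20.5876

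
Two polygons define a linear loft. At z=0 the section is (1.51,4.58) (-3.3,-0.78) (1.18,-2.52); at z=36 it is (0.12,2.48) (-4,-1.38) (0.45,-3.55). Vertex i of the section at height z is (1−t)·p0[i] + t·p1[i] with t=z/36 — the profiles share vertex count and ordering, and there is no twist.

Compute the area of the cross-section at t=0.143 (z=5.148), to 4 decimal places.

Area at t=0.143: 15.7586

Cross-section at t=0.143: each vertex is (1-t)·p0[i] + t·p1[i].
  v1: (1-0.143)·(1.51,4.58) + 0.143·(0.12,2.48) = (1.3112,4.2797)
  v2: (1-0.143)·(-3.3,-0.78) + 0.143·(-4,-1.38) = (-3.4001,-0.8658)
  v3: (1-0.143)·(1.18,-2.52) + 0.143·(0.45,-3.55) = (1.0756,-2.6673)
Shoelace sum Σ(x_i·y_{i+1} − x_{i+1}·y_i):
  i=1: 1.3112·-0.8658 − -3.4001·4.2797 = +13.4161 (running +13.4161)
  i=2: -3.4001·-2.6673 − 1.0756·-0.8658 = +10.0003 (running +23.4165)
  i=3: 1.0756·4.2797 − 1.3112·-2.6673 = +8.1007 (running +31.5172)
Area = |Σ|/2 = |31.5172|/2 = 15.7586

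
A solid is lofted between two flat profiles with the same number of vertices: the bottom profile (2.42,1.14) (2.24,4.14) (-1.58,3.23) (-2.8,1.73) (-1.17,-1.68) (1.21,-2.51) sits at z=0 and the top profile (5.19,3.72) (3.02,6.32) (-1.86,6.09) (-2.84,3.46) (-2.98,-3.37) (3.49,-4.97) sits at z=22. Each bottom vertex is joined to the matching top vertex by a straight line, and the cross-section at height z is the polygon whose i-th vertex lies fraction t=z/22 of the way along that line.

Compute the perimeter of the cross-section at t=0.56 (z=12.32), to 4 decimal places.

Cross-section at t=0.56: each vertex is (1-t)·p0[i] + t·p1[i].
  v1: (1-0.56)·(2.42,1.14) + 0.56·(5.19,3.72) = (3.9712,2.5848)
  v2: (1-0.56)·(2.24,4.14) + 0.56·(3.02,6.32) = (2.6768,5.3608)
  v3: (1-0.56)·(-1.58,3.23) + 0.56·(-1.86,6.09) = (-1.7368,4.8316)
  v4: (1-0.56)·(-2.8,1.73) + 0.56·(-2.84,3.46) = (-2.8224,2.6988)
  v5: (1-0.56)·(-1.17,-1.68) + 0.56·(-2.98,-3.37) = (-2.1836,-2.6264)
  v6: (1-0.56)·(1.21,-2.51) + 0.56·(3.49,-4.97) = (2.4868,-3.8876)
Perimeter = Σ |v_{i+1} − v_i|:
  edge 1→2: √(-1.2944² + 2.7760²) = 3.0629 (running 3.0629)
  edge 2→3: √(-4.4136² + -0.5292²) = 4.4452 (running 7.5082)
  edge 3→4: √(-1.0856² + -2.1328²) = 2.3932 (running 9.9014)
  edge 4→5: √(0.6388² + -5.3252²) = 5.3634 (running 15.2647)
  edge 5→6: √(4.6704² + -1.2612²) = 4.8377 (running 20.1024)
  edge 6→1: √(1.4844² + 6.4724²) = 6.6404 (running 26.7429)
Perimeter = 26.7429

Perimeter at t=0.56: 26.7429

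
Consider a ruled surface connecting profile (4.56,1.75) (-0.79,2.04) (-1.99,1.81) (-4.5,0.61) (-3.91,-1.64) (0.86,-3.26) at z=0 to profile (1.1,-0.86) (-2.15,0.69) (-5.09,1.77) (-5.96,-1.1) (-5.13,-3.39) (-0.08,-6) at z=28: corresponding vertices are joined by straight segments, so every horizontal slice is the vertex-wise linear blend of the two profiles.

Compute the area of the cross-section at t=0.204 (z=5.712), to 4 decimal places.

Area at t=0.204: 31.0910

Cross-section at t=0.204: each vertex is (1-t)·p0[i] + t·p1[i].
  v1: (1-0.204)·(4.56,1.75) + 0.204·(1.1,-0.86) = (3.8542,1.2176)
  v2: (1-0.204)·(-0.79,2.04) + 0.204·(-2.15,0.69) = (-1.0674,1.7646)
  v3: (1-0.204)·(-1.99,1.81) + 0.204·(-5.09,1.77) = (-2.6224,1.8018)
  v4: (1-0.204)·(-4.5,0.61) + 0.204·(-5.96,-1.1) = (-4.7978,0.2612)
  v5: (1-0.204)·(-3.91,-1.64) + 0.204·(-5.13,-3.39) = (-4.1589,-1.9970)
  v6: (1-0.204)·(0.86,-3.26) + 0.204·(-0.08,-6) = (0.6682,-3.8190)
Shoelace sum Σ(x_i·y_{i+1} − x_{i+1}·y_i):
  i=1: 3.8542·1.7646 − -1.0674·1.2176 = +8.1007 (running +8.1007)
  i=2: -1.0674·1.8018 − -2.6224·1.7646 = +2.7041 (running +10.8049)
  i=3: -2.6224·0.2612 − -4.7978·1.8018 = +7.9601 (running +18.7649)
  i=4: -4.7978·-1.9970 − -4.1589·0.2612 = +10.6674 (running +29.4323)
  i=5: -4.1589·-3.8190 − 0.6682·-1.9970 = +17.2171 (running +46.6494)
  i=6: 0.6682·1.2176 − 3.8542·-3.8190 = +15.5325 (running +62.1819)
Area = |Σ|/2 = |62.1819|/2 = 31.0910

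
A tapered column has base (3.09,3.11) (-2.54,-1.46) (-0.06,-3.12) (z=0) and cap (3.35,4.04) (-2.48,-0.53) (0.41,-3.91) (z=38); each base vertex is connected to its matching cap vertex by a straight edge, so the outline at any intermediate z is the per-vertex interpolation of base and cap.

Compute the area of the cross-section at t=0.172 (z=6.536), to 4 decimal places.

Area at t=0.172: 11.3673

Cross-section at t=0.172: each vertex is (1-t)·p0[i] + t·p1[i].
  v1: (1-0.172)·(3.09,3.11) + 0.172·(3.35,4.04) = (3.1347,3.2700)
  v2: (1-0.172)·(-2.54,-1.46) + 0.172·(-2.48,-0.53) = (-2.5297,-1.3000)
  v3: (1-0.172)·(-0.06,-3.12) + 0.172·(0.41,-3.91) = (0.0208,-3.2559)
Shoelace sum Σ(x_i·y_{i+1} − x_{i+1}·y_i):
  i=1: 3.1347·-1.3000 − -2.5297·3.2700 = +4.1967 (running +4.1967)
  i=2: -2.5297·-3.2559 − 0.0208·-1.3000 = +8.2634 (running +12.4601)
  i=3: 0.0208·3.2700 − 3.1347·-3.2559 = +10.2744 (running +22.7345)
Area = |Σ|/2 = |22.7345|/2 = 11.3673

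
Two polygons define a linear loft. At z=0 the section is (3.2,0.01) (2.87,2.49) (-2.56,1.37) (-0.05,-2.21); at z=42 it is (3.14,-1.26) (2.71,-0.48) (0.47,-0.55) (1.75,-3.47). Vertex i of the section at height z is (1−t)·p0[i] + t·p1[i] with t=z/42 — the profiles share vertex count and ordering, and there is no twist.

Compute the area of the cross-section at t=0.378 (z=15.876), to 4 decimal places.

Cross-section at t=0.378: each vertex is (1-t)·p0[i] + t·p1[i].
  v1: (1-0.378)·(3.2,0.01) + 0.378·(3.14,-1.26) = (3.1773,-0.4701)
  v2: (1-0.378)·(2.87,2.49) + 0.378·(2.71,-0.48) = (2.8095,1.3673)
  v3: (1-0.378)·(-2.56,1.37) + 0.378·(0.47,-0.55) = (-1.4147,0.6442)
  v4: (1-0.378)·(-0.05,-2.21) + 0.378·(1.75,-3.47) = (0.6304,-2.6863)
Shoelace sum Σ(x_i·y_{i+1} − x_{i+1}·y_i):
  i=1: 3.1773·1.3673 − 2.8095·-0.4701 = +5.6651 (running +5.6651)
  i=2: 2.8095·0.6442 − -1.4147·1.3673 = +3.7443 (running +9.4094)
  i=3: -1.4147·-2.6863 − 0.6304·0.6442 = +3.3940 (running +12.8035)
  i=4: 0.6304·-0.4701 − 3.1773·-2.6863 = +8.2388 (running +21.0423)
Area = |Σ|/2 = |21.0423|/2 = 10.5212

Area at t=0.378: 10.5212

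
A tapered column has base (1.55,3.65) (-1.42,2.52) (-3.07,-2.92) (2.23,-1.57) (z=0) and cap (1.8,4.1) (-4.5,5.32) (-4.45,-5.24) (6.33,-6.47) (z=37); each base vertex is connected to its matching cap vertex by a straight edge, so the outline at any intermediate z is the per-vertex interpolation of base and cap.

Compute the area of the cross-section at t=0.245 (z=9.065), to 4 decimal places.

Area at t=0.245: 34.6034

Cross-section at t=0.245: each vertex is (1-t)·p0[i] + t·p1[i].
  v1: (1-0.245)·(1.55,3.65) + 0.245·(1.8,4.1) = (1.6113,3.7603)
  v2: (1-0.245)·(-1.42,2.52) + 0.245·(-4.5,5.32) = (-2.1746,3.2060)
  v3: (1-0.245)·(-3.07,-2.92) + 0.245·(-4.45,-5.24) = (-3.4081,-3.4884)
  v4: (1-0.245)·(2.23,-1.57) + 0.245·(6.33,-6.47) = (3.2345,-2.7705)
Shoelace sum Σ(x_i·y_{i+1} − x_{i+1}·y_i):
  i=1: 1.6113·3.2060 − -2.1746·3.7603 = +13.3427 (running +13.3427)
  i=2: -2.1746·-3.4884 − -3.4081·3.2060 = +18.5122 (running +31.8550)
  i=3: -3.4081·-2.7705 − 3.2345·-3.4884 = +20.7254 (running +52.5803)
  i=4: 3.2345·3.7603 − 1.6113·-2.7705 = +16.6265 (running +69.2068)
Area = |Σ|/2 = |69.2068|/2 = 34.6034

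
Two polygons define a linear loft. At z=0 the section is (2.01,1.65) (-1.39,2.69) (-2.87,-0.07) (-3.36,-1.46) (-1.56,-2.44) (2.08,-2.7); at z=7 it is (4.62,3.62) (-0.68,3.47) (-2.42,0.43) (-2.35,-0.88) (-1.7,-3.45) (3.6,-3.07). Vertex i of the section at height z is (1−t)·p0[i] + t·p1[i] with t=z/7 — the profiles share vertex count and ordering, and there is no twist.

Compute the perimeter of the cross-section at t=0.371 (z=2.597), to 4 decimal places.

Cross-section at t=0.371: each vertex is (1-t)·p0[i] + t·p1[i].
  v1: (1-0.371)·(2.01,1.65) + 0.371·(4.62,3.62) = (2.9783,2.3809)
  v2: (1-0.371)·(-1.39,2.69) + 0.371·(-0.68,3.47) = (-1.1266,2.9794)
  v3: (1-0.371)·(-2.87,-0.07) + 0.371·(-2.42,0.43) = (-2.7031,0.1155)
  v4: (1-0.371)·(-3.36,-1.46) + 0.371·(-2.35,-0.88) = (-2.9853,-1.2448)
  v5: (1-0.371)·(-1.56,-2.44) + 0.371·(-1.7,-3.45) = (-1.6119,-2.8147)
  v6: (1-0.371)·(2.08,-2.7) + 0.371·(3.6,-3.07) = (2.6439,-2.8373)
Perimeter = Σ |v_{i+1} − v_i|:
  edge 1→2: √(-4.1049² + 0.5985²) = 4.1483 (running 4.1483)
  edge 2→3: √(-1.5765² + -2.8639²) = 3.2691 (running 7.4174)
  edge 3→4: √(-0.2822² + -1.3603²) = 1.3893 (running 8.8067)
  edge 4→5: √(1.3734² + -1.5699²) = 2.0858 (running 10.8925)
  edge 5→6: √(4.2559² + -0.0226²) = 4.2559 (running 15.1484)
  edge 6→1: √(0.3344² + 5.2181²) = 5.2288 (running 20.3773)
Perimeter = 20.3773

Perimeter at t=0.371: 20.3773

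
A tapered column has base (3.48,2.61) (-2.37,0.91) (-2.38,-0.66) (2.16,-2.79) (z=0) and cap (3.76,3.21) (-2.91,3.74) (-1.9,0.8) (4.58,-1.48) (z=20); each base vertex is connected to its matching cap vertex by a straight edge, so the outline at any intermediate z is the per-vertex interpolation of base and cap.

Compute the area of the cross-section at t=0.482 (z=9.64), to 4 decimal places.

Area at t=0.482: 21.2786

Cross-section at t=0.482: each vertex is (1-t)·p0[i] + t·p1[i].
  v1: (1-0.482)·(3.48,2.61) + 0.482·(3.76,3.21) = (3.6150,2.8992)
  v2: (1-0.482)·(-2.37,0.91) + 0.482·(-2.91,3.74) = (-2.6303,2.2741)
  v3: (1-0.482)·(-2.38,-0.66) + 0.482·(-1.9,0.8) = (-2.1486,0.0437)
  v4: (1-0.482)·(2.16,-2.79) + 0.482·(4.58,-1.48) = (3.3264,-2.1586)
Shoelace sum Σ(x_i·y_{i+1} − x_{i+1}·y_i):
  i=1: 3.6150·2.2741 − -2.6303·2.8992 = +15.8463 (running +15.8463)
  i=2: -2.6303·0.0437 − -2.1486·2.2741 = +4.7711 (running +20.6175)
  i=3: -2.1486·-2.1586 − 3.3264·0.0437 = +4.4926 (running +25.1101)
  i=4: 3.3264·2.8992 − 3.6150·-2.1586 = +17.4472 (running +42.5573)
Area = |Σ|/2 = |42.5573|/2 = 21.2786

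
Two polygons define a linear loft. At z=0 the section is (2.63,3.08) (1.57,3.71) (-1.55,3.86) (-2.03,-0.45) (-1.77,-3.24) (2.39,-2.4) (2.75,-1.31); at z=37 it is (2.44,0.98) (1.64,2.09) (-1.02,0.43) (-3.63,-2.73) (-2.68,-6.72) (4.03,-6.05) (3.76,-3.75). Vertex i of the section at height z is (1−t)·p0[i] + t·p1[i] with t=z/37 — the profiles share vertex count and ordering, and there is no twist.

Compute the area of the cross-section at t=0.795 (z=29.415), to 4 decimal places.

Cross-section at t=0.795: each vertex is (1-t)·p0[i] + t·p1[i].
  v1: (1-0.795)·(2.63,3.08) + 0.795·(2.44,0.98) = (2.4789,1.4105)
  v2: (1-0.795)·(1.57,3.71) + 0.795·(1.64,2.09) = (1.6257,2.4221)
  v3: (1-0.795)·(-1.55,3.86) + 0.795·(-1.02,0.43) = (-1.1286,1.1331)
  v4: (1-0.795)·(-2.03,-0.45) + 0.795·(-3.63,-2.73) = (-3.3020,-2.2626)
  v5: (1-0.795)·(-1.77,-3.24) + 0.795·(-2.68,-6.72) = (-2.4935,-6.0066)
  v6: (1-0.795)·(2.39,-2.4) + 0.795·(4.03,-6.05) = (3.6938,-5.3018)
  v7: (1-0.795)·(2.75,-1.31) + 0.795·(3.76,-3.75) = (3.5529,-3.2498)
Shoelace sum Σ(x_i·y_{i+1} − x_{i+1}·y_i):
  i=1: 2.4789·2.4221 − 1.6257·1.4105 = +3.7113 (running +3.7113)
  i=2: 1.6257·1.1331 − -1.1286·2.4221 = +4.5758 (running +8.2871)
  i=3: -1.1286·-2.2626 − -3.3020·1.1331 = +6.2953 (running +14.5824)
  i=4: -3.3020·-6.0066 − -2.4935·-2.2626 = +14.1921 (running +28.7746)
  i=5: -2.4935·-5.3018 − 3.6938·-6.0066 = +35.4068 (running +64.1814)
  i=6: 3.6938·-3.2498 − 3.5529·-5.3018 = +6.8327 (running +71.0141)
  i=7: 3.5529·1.4105 − 2.4789·-3.2498 = +13.0675 (running +84.0816)
Area = |Σ|/2 = |84.0816|/2 = 42.0408

Area at t=0.795: 42.0408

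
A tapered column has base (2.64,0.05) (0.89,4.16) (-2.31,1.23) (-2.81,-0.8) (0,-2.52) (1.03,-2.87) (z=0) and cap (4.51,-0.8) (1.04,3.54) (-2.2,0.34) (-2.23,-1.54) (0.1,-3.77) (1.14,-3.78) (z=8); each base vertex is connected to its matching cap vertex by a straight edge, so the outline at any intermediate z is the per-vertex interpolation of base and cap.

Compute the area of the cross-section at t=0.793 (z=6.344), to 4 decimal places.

Cross-section at t=0.793: each vertex is (1-t)·p0[i] + t·p1[i].
  v1: (1-0.793)·(2.64,0.05) + 0.793·(4.51,-0.8) = (4.1229,-0.6241)
  v2: (1-0.793)·(0.89,4.16) + 0.793·(1.04,3.54) = (1.0090,3.6683)
  v3: (1-0.793)·(-2.31,1.23) + 0.793·(-2.2,0.34) = (-2.2228,0.5242)
  v4: (1-0.793)·(-2.81,-0.8) + 0.793·(-2.23,-1.54) = (-2.3501,-1.3868)
  v5: (1-0.793)·(0,-2.52) + 0.793·(0.1,-3.77) = (0.0793,-3.5113)
  v6: (1-0.793)·(1.03,-2.87) + 0.793·(1.14,-3.78) = (1.1172,-3.5916)
Shoelace sum Σ(x_i·y_{i+1} − x_{i+1}·y_i):
  i=1: 4.1229·3.6683 − 1.0090·-0.6241 = +15.7539 (running +15.7539)
  i=2: 1.0090·0.5242 − -2.2228·3.6683 = +8.6828 (running +24.4367)
  i=3: -2.2228·-1.3868 − -2.3501·0.5242 = +4.3146 (running +28.7512)
  i=4: -2.3501·-3.5113 − 0.0793·-1.3868 = +8.3616 (running +37.1128)
  i=5: 0.0793·-3.5916 − 1.1172·-3.5113 = +3.6381 (running +40.7509)
  i=6: 1.1172·-0.6241 − 4.1229·-3.5916 = +14.1108 (running +54.8617)
Area = |Σ|/2 = |54.8617|/2 = 27.4308

Area at t=0.793: 27.4308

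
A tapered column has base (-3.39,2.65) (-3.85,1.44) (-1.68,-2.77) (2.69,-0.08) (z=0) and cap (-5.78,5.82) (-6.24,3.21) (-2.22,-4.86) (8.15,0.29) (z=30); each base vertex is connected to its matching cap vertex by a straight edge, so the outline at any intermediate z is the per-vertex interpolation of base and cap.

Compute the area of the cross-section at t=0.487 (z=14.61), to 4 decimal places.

Cross-section at t=0.487: each vertex is (1-t)·p0[i] + t·p1[i].
  v1: (1-0.487)·(-3.39,2.65) + 0.487·(-5.78,5.82) = (-4.5539,4.1938)
  v2: (1-0.487)·(-3.85,1.44) + 0.487·(-6.24,3.21) = (-5.0139,2.3020)
  v3: (1-0.487)·(-1.68,-2.77) + 0.487·(-2.22,-4.86) = (-1.9430,-3.7878)
  v4: (1-0.487)·(2.69,-0.08) + 0.487·(8.15,0.29) = (5.3490,0.1002)
Shoelace sum Σ(x_i·y_{i+1} − x_{i+1}·y_i):
  i=1: -4.5539·2.3020 − -5.0139·4.1938 = +10.5443 (running +10.5443)
  i=2: -5.0139·-3.7878 − -1.9430·2.3020 = +23.4646 (running +34.0089)
  i=3: -1.9430·0.1002 − 5.3490·-3.7878 = +20.0665 (running +54.0754)
  i=4: 5.3490·4.1938 − -4.5539·0.1002 = +22.8889 (running +76.9643)
Area = |Σ|/2 = |76.9643|/2 = 38.4822

Area at t=0.487: 38.4822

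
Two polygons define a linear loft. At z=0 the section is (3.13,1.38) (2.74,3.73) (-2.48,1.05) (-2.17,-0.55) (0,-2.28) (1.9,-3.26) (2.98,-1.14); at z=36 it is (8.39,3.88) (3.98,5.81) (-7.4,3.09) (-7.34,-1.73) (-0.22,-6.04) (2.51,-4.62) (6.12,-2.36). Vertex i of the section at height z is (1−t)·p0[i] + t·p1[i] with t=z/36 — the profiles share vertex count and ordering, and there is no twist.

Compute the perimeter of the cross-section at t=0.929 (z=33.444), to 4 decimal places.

Perimeter at t=0.929: 41.7529

Cross-section at t=0.929: each vertex is (1-t)·p0[i] + t·p1[i].
  v1: (1-0.929)·(3.13,1.38) + 0.929·(8.39,3.88) = (8.0165,3.7025)
  v2: (1-0.929)·(2.74,3.73) + 0.929·(3.98,5.81) = (3.8920,5.6623)
  v3: (1-0.929)·(-2.48,1.05) + 0.929·(-7.4,3.09) = (-7.0507,2.9452)
  v4: (1-0.929)·(-2.17,-0.55) + 0.929·(-7.34,-1.73) = (-6.9729,-1.6462)
  v5: (1-0.929)·(0,-2.28) + 0.929·(-0.22,-6.04) = (-0.2044,-5.7730)
  v6: (1-0.929)·(1.9,-3.26) + 0.929·(2.51,-4.62) = (2.4667,-4.5234)
  v7: (1-0.929)·(2.98,-1.14) + 0.929·(6.12,-2.36) = (5.8971,-2.2734)
Perimeter = Σ |v_{i+1} − v_i|:
  edge 1→2: √(-4.1246² + 1.9598²) = 4.5665 (running 4.5665)
  edge 2→3: √(-10.9426² + -2.7172²) = 11.2749 (running 15.8415)
  edge 3→4: √(0.0778² + -4.5914²) = 4.5920 (running 20.4335)
  edge 4→5: √(6.7685² + -4.1268²) = 7.9274 (running 28.3609)
  edge 5→6: √(2.6711² + 1.2496²) = 2.9489 (running 31.3098)
  edge 6→7: √(3.4304² + 2.2501²) = 4.1025 (running 35.4123)
  edge 7→1: √(2.1195² + 5.9759²) = 6.3406 (running 41.7529)
Perimeter = 41.7529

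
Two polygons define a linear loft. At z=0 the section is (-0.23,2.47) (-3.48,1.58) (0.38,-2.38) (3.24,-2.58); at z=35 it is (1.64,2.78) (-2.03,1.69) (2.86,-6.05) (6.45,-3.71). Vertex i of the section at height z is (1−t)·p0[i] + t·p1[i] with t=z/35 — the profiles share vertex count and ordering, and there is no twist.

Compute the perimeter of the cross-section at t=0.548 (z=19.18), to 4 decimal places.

Cross-section at t=0.548: each vertex is (1-t)·p0[i] + t·p1[i].
  v1: (1-0.548)·(-0.23,2.47) + 0.548·(1.64,2.78) = (0.7948,2.6399)
  v2: (1-0.548)·(-3.48,1.58) + 0.548·(-2.03,1.69) = (-2.6854,1.6403)
  v3: (1-0.548)·(0.38,-2.38) + 0.548·(2.86,-6.05) = (1.7390,-4.3912)
  v4: (1-0.548)·(3.24,-2.58) + 0.548·(6.45,-3.71) = (4.9991,-3.1992)
Perimeter = Σ |v_{i+1} − v_i|:
  edge 1→2: √(-3.4802² + -0.9996²) = 3.6209 (running 3.6209)
  edge 2→3: √(4.4244² + -6.0314²) = 7.4802 (running 11.1011)
  edge 3→4: √(3.2600² + 1.1919²) = 3.4711 (running 14.5722)
  edge 4→1: √(-4.2043² + 5.8391²) = 7.1953 (running 21.7675)
Perimeter = 21.7675

Perimeter at t=0.548: 21.7675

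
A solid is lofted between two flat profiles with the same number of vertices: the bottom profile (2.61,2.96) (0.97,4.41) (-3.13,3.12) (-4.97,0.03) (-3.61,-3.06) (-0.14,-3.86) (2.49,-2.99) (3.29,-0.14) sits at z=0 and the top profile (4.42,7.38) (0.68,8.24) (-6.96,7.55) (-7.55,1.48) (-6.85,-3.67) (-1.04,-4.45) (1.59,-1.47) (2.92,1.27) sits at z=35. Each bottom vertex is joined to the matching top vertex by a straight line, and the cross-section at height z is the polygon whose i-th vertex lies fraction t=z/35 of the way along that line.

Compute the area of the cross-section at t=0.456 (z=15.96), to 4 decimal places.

Cross-section at t=0.456: each vertex is (1-t)·p0[i] + t·p1[i].
  v1: (1-0.456)·(2.61,2.96) + 0.456·(4.42,7.38) = (3.4354,4.9755)
  v2: (1-0.456)·(0.97,4.41) + 0.456·(0.68,8.24) = (0.8378,6.1565)
  v3: (1-0.456)·(-3.13,3.12) + 0.456·(-6.96,7.55) = (-4.8765,5.1401)
  v4: (1-0.456)·(-4.97,0.03) + 0.456·(-7.55,1.48) = (-6.1465,0.6912)
  v5: (1-0.456)·(-3.61,-3.06) + 0.456·(-6.85,-3.67) = (-5.0874,-3.3382)
  v6: (1-0.456)·(-0.14,-3.86) + 0.456·(-1.04,-4.45) = (-0.5504,-4.1290)
  v7: (1-0.456)·(2.49,-2.99) + 0.456·(1.59,-1.47) = (2.0796,-2.2969)
  v8: (1-0.456)·(3.29,-0.14) + 0.456·(2.92,1.27) = (3.1213,0.5030)
Shoelace sum Σ(x_i·y_{i+1} − x_{i+1}·y_i):
  i=1: 3.4354·6.1565 − 0.8378·4.9755 = +16.9814 (running +16.9814)
  i=2: 0.8378·5.1401 − -4.8765·6.1565 = +34.3281 (running +51.3095)
  i=3: -4.8765·0.6912 − -6.1465·5.1401 = +28.2228 (running +79.5323)
  i=4: -6.1465·-3.3382 − -5.0874·0.6912 = +24.0344 (running +103.5667)
  i=5: -5.0874·-4.1290 − -0.5504·-3.3382 = +19.1689 (running +122.7356)
  i=6: -0.5504·-2.2969 − 2.0796·-4.1290 = +9.8510 (running +132.5866)
  i=7: 2.0796·0.5030 − 3.1213·-2.2969 = +8.2152 (running +140.8017)
  i=8: 3.1213·4.9755 − 3.4354·0.5030 = +13.8021 (running +154.6039)
Area = |Σ|/2 = |154.6039|/2 = 77.3019

Area at t=0.456: 77.3019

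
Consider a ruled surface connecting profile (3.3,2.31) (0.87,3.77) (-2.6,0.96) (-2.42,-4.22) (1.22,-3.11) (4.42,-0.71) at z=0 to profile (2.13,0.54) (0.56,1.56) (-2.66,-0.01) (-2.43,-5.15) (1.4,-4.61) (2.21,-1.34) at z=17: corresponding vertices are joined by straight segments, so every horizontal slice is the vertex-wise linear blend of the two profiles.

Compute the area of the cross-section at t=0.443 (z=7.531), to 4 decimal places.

Cross-section at t=0.443: each vertex is (1-t)·p0[i] + t·p1[i].
  v1: (1-0.443)·(3.3,2.31) + 0.443·(2.13,0.54) = (2.7817,1.5259)
  v2: (1-0.443)·(0.87,3.77) + 0.443·(0.56,1.56) = (0.7327,2.7910)
  v3: (1-0.443)·(-2.6,0.96) + 0.443·(-2.66,-0.01) = (-2.6266,0.5303)
  v4: (1-0.443)·(-2.42,-4.22) + 0.443·(-2.43,-5.15) = (-2.4244,-4.6320)
  v5: (1-0.443)·(1.22,-3.11) + 0.443·(1.4,-4.61) = (1.2997,-3.7745)
  v6: (1-0.443)·(4.42,-0.71) + 0.443·(2.21,-1.34) = (3.4410,-0.9891)
Shoelace sum Σ(x_i·y_{i+1} − x_{i+1}·y_i):
  i=1: 2.7817·2.7910 − 0.7327·1.5259 = +6.6456 (running +6.6456)
  i=2: 0.7327·0.5303 − -2.6266·2.7910 = +7.7192 (running +14.3649)
  i=3: -2.6266·-4.6320 − -2.4244·0.5303 = +13.4519 (running +27.8168)
  i=4: -2.4244·-3.7745 − 1.2997·-4.6320 = +15.1714 (running +42.9882)
  i=5: 1.2997·-0.9891 − 3.4410·-3.7745 = +11.7024 (running +54.6906)
  i=6: 3.4410·1.5259 − 2.7817·-0.9891 = +8.0019 (running +62.6925)
Area = |Σ|/2 = |62.6925|/2 = 31.3462

Area at t=0.443: 31.3462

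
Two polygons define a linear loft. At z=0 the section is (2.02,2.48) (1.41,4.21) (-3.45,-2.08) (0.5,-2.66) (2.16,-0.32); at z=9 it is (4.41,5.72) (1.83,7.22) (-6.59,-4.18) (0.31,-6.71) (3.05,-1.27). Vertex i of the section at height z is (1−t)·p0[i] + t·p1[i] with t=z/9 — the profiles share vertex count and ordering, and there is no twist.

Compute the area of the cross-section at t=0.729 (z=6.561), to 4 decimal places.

Cross-section at t=0.729: each vertex is (1-t)·p0[i] + t·p1[i].
  v1: (1-0.729)·(2.02,2.48) + 0.729·(4.41,5.72) = (3.7623,4.8420)
  v2: (1-0.729)·(1.41,4.21) + 0.729·(1.83,7.22) = (1.7162,6.4043)
  v3: (1-0.729)·(-3.45,-2.08) + 0.729·(-6.59,-4.18) = (-5.7391,-3.6109)
  v4: (1-0.729)·(0.5,-2.66) + 0.729·(0.31,-6.71) = (0.3615,-5.6124)
  v5: (1-0.729)·(2.16,-0.32) + 0.729·(3.05,-1.27) = (2.8088,-1.0126)
Shoelace sum Σ(x_i·y_{i+1} − x_{i+1}·y_i):
  i=1: 3.7623·6.4043 − 1.7162·4.8420 = +15.7852 (running +15.7852)
  i=2: 1.7162·-3.6109 − -5.7391·6.4043 = +30.5577 (running +46.3429)
  i=3: -5.7391·-5.6124 − 0.3615·-3.6109 = +33.5155 (running +79.8584)
  i=4: 0.3615·-1.0126 − 2.8088·-5.6124 = +15.3983 (running +95.2567)
  i=5: 2.8088·4.8420 − 3.7623·-1.0126 = +17.4097 (running +112.6663)
Area = |Σ|/2 = |112.6663|/2 = 56.3332

Area at t=0.729: 56.3332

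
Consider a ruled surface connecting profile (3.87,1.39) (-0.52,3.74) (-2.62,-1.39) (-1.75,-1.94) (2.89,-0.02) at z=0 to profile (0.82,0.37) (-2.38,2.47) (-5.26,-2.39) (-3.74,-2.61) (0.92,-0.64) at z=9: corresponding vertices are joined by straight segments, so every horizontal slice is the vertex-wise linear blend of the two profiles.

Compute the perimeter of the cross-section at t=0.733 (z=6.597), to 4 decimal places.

Cross-section at t=0.733: each vertex is (1-t)·p0[i] + t·p1[i].
  v1: (1-0.733)·(3.87,1.39) + 0.733·(0.82,0.37) = (1.6343,0.6423)
  v2: (1-0.733)·(-0.52,3.74) + 0.733·(-2.38,2.47) = (-1.8834,2.8091)
  v3: (1-0.733)·(-2.62,-1.39) + 0.733·(-5.26,-2.39) = (-4.5551,-2.1230)
  v4: (1-0.733)·(-1.75,-1.94) + 0.733·(-3.74,-2.61) = (-3.2087,-2.4311)
  v5: (1-0.733)·(2.89,-0.02) + 0.733·(0.92,-0.64) = (1.4460,-0.4745)
Perimeter = Σ |v_{i+1} − v_i|:
  edge 1→2: √(-3.5177² + 2.1668²) = 4.1315 (running 4.1315)
  edge 2→3: √(-2.6717² + -4.9321²) = 5.6093 (running 9.7407)
  edge 3→4: √(1.3464² + -0.3081²) = 1.3813 (running 11.1220)
  edge 4→5: √(4.6547² + 1.9566²) = 5.0492 (running 16.1712)
  edge 5→1: √(0.1884² + 1.1168²) = 1.1326 (running 17.3038)
Perimeter = 17.3038

Perimeter at t=0.733: 17.3038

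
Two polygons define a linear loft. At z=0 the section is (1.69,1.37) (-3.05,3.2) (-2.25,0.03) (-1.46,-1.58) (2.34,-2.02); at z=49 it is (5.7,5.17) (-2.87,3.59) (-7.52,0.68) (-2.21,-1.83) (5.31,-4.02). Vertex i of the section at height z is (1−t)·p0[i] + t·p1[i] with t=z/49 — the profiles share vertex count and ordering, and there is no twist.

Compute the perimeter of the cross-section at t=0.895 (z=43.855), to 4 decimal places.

Perimeter at t=0.895: 34.6813

Cross-section at t=0.895: each vertex is (1-t)·p0[i] + t·p1[i].
  v1: (1-0.895)·(1.69,1.37) + 0.895·(5.7,5.17) = (5.2790,4.7710)
  v2: (1-0.895)·(-3.05,3.2) + 0.895·(-2.87,3.59) = (-2.8889,3.5490)
  v3: (1-0.895)·(-2.25,0.03) + 0.895·(-7.52,0.68) = (-6.9666,0.6118)
  v4: (1-0.895)·(-1.46,-1.58) + 0.895·(-2.21,-1.83) = (-2.1313,-1.8037)
  v5: (1-0.895)·(2.34,-2.02) + 0.895·(5.31,-4.02) = (4.9981,-3.8100)
Perimeter = Σ |v_{i+1} − v_i|:
  edge 1→2: √(-8.1679² + -1.2220²) = 8.2587 (running 8.2587)
  edge 2→3: √(-4.0777² + -2.9373²) = 5.0255 (running 13.2843)
  edge 3→4: √(4.8354² + -2.4155²) = 5.4052 (running 18.6894)
  edge 4→5: √(7.1294² + -2.0062²) = 7.4063 (running 26.0957)
  edge 5→1: √(0.2808² + 8.5810²) = 8.5856 (running 34.6813)
Perimeter = 34.6813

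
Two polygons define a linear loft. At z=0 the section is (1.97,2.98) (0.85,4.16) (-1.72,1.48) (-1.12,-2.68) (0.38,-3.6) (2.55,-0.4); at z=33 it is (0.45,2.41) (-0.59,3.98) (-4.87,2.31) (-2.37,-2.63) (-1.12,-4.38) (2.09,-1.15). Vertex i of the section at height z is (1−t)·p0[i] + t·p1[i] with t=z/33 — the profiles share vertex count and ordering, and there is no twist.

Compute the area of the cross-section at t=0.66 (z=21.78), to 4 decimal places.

Cross-section at t=0.66: each vertex is (1-t)·p0[i] + t·p1[i].
  v1: (1-0.66)·(1.97,2.98) + 0.66·(0.45,2.41) = (0.9668,2.6038)
  v2: (1-0.66)·(0.85,4.16) + 0.66·(-0.59,3.98) = (-0.1004,4.0412)
  v3: (1-0.66)·(-1.72,1.48) + 0.66·(-4.87,2.31) = (-3.7990,2.0278)
  v4: (1-0.66)·(-1.12,-2.68) + 0.66·(-2.37,-2.63) = (-1.9450,-2.6470)
  v5: (1-0.66)·(0.38,-3.6) + 0.66·(-1.12,-4.38) = (-0.6100,-4.1148)
  v6: (1-0.66)·(2.55,-0.4) + 0.66·(2.09,-1.15) = (2.2464,-0.8950)
Shoelace sum Σ(x_i·y_{i+1} − x_{i+1}·y_i):
  i=1: 0.9668·4.0412 − -0.1004·2.6038 = +4.1685 (running +4.1685)
  i=2: -0.1004·2.0278 − -3.7990·4.0412 = +15.1489 (running +19.3174)
  i=3: -3.7990·-2.6470 − -1.9450·2.0278 = +14.0000 (running +33.3174)
  i=4: -1.9450·-4.1148 − -0.6100·-2.6470 = +6.3886 (running +39.7060)
  i=5: -0.6100·-0.8950 − 2.2464·-4.1148 = +9.7894 (running +49.4955)
  i=6: 2.2464·2.6038 − 0.9668·-0.8950 = +6.7145 (running +56.2099)
Area = |Σ|/2 = |56.2099|/2 = 28.1050

Area at t=0.66: 28.1050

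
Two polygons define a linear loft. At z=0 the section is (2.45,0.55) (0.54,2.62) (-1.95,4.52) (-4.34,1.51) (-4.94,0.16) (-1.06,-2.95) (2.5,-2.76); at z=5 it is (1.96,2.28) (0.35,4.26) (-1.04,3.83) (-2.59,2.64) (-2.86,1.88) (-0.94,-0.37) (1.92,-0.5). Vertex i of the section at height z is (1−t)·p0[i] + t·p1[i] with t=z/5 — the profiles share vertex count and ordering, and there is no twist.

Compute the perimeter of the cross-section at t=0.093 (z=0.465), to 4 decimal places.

Cross-section at t=0.093: each vertex is (1-t)·p0[i] + t·p1[i].
  v1: (1-0.093)·(2.45,0.55) + 0.093·(1.96,2.28) = (2.4044,0.7109)
  v2: (1-0.093)·(0.54,2.62) + 0.093·(0.35,4.26) = (0.5223,2.7725)
  v3: (1-0.093)·(-1.95,4.52) + 0.093·(-1.04,3.83) = (-1.8654,4.4558)
  v4: (1-0.093)·(-4.34,1.51) + 0.093·(-2.59,2.64) = (-4.1772,1.6151)
  v5: (1-0.093)·(-4.94,0.16) + 0.093·(-2.86,1.88) = (-4.7466,0.3200)
  v6: (1-0.093)·(-1.06,-2.95) + 0.093·(-0.94,-0.37) = (-1.0488,-2.7101)
  v7: (1-0.093)·(2.5,-2.76) + 0.093·(1.92,-0.5) = (2.4461,-2.5498)
Perimeter = Σ |v_{i+1} − v_i|:
  edge 1→2: √(-1.8821² + 2.0616²) = 2.7915 (running 2.7915)
  edge 2→3: √(-2.3877² + 1.6833²) = 2.9214 (running 5.7129)
  edge 3→4: √(-2.3119² + -2.8407²) = 3.6626 (running 9.3755)
  edge 4→5: √(-0.5693² + -1.2951²) = 1.4147 (running 10.7903)
  edge 5→6: √(3.6977² + -3.0300²) = 4.7806 (running 15.5709)
  edge 6→7: √(3.4949² + 0.1602²) = 3.4986 (running 19.0694)
  edge 7→1: √(-0.0416² + 3.2607²) = 3.2610 (running 22.3304)
Perimeter = 22.3304

Perimeter at t=0.093: 22.3304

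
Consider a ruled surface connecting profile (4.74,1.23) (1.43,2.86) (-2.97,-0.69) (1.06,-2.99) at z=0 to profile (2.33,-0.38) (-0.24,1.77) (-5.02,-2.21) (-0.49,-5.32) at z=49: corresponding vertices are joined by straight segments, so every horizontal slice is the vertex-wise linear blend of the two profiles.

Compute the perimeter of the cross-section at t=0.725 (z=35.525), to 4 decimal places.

Cross-section at t=0.725: each vertex is (1-t)·p0[i] + t·p1[i].
  v1: (1-0.725)·(4.74,1.23) + 0.725·(2.33,-0.38) = (2.9928,0.0628)
  v2: (1-0.725)·(1.43,2.86) + 0.725·(-0.24,1.77) = (0.2193,2.0697)
  v3: (1-0.725)·(-2.97,-0.69) + 0.725·(-5.02,-2.21) = (-4.4562,-1.7920)
  v4: (1-0.725)·(1.06,-2.99) + 0.725·(-0.49,-5.32) = (-0.0637,-4.6793)
Perimeter = Σ |v_{i+1} − v_i|:
  edge 1→2: √(-2.7735² + 2.0070²) = 3.4235 (running 3.4235)
  edge 2→3: √(-4.6755² + -3.8617²) = 6.0641 (running 9.4876)
  edge 3→4: √(4.3925² + -2.8873²) = 5.2565 (running 14.7441)
  edge 4→1: √(3.0565² + 4.7420²) = 5.6417 (running 20.3858)
Perimeter = 20.3858

Perimeter at t=0.725: 20.3858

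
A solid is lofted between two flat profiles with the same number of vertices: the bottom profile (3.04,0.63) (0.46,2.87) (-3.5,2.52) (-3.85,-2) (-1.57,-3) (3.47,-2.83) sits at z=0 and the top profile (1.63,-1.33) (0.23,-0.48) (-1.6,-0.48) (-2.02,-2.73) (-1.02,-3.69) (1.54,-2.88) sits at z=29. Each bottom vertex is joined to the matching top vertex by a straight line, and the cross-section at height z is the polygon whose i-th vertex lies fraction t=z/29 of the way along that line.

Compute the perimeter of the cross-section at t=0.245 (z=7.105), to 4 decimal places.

Perimeter at t=0.245: 20.0584

Cross-section at t=0.245: each vertex is (1-t)·p0[i] + t·p1[i].
  v1: (1-0.245)·(3.04,0.63) + 0.245·(1.63,-1.33) = (2.6946,0.1498)
  v2: (1-0.245)·(0.46,2.87) + 0.245·(0.23,-0.48) = (0.4037,2.0493)
  v3: (1-0.245)·(-3.5,2.52) + 0.245·(-1.6,-0.48) = (-3.0345,1.7850)
  v4: (1-0.245)·(-3.85,-2) + 0.245·(-2.02,-2.73) = (-3.4017,-2.1788)
  v5: (1-0.245)·(-1.57,-3) + 0.245·(-1.02,-3.69) = (-1.4353,-3.1691)
  v6: (1-0.245)·(3.47,-2.83) + 0.245·(1.54,-2.88) = (2.9971,-2.8422)
Perimeter = Σ |v_{i+1} − v_i|:
  edge 1→2: √(-2.2909² + 1.8995²) = 2.9759 (running 2.9759)
  edge 2→3: √(-3.4381² + -0.2643²) = 3.4483 (running 6.4242)
  edge 3→4: √(-0.3672² + -3.9638²) = 3.9808 (running 10.4050)
  edge 4→5: √(1.9664² + -0.9902²) = 2.2016 (running 12.6067)
  edge 5→6: √(4.4324² + 0.3268²) = 4.4444 (running 17.0511)
  edge 6→1: √(-0.3026² + 2.9920²) = 3.0073 (running 20.0584)
Perimeter = 20.0584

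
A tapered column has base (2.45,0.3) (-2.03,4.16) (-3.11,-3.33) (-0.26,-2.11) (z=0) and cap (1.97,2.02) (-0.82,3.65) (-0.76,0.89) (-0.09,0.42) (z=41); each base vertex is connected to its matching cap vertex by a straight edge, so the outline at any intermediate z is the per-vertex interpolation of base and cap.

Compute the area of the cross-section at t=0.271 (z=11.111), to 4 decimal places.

Area at t=0.271: 15.2488

Cross-section at t=0.271: each vertex is (1-t)·p0[i] + t·p1[i].
  v1: (1-0.271)·(2.45,0.3) + 0.271·(1.97,2.02) = (2.3199,0.7661)
  v2: (1-0.271)·(-2.03,4.16) + 0.271·(-0.82,3.65) = (-1.7021,4.0218)
  v3: (1-0.271)·(-3.11,-3.33) + 0.271·(-0.76,0.89) = (-2.4731,-2.1864)
  v4: (1-0.271)·(-0.26,-2.11) + 0.271·(-0.09,0.42) = (-0.2139,-1.4244)
Shoelace sum Σ(x_i·y_{i+1} − x_{i+1}·y_i):
  i=1: 2.3199·4.0218 − -1.7021·0.7661 = +10.6342 (running +10.6342)
  i=2: -1.7021·-2.1864 − -2.4731·4.0218 = +13.6679 (running +24.3021)
  i=3: -2.4731·-1.4244 − -0.2139·-2.1864 = +3.0549 (running +27.3571)
  i=4: -0.2139·0.7661 − 2.3199·-1.4244 = +3.1405 (running +30.4976)
Area = |Σ|/2 = |30.4976|/2 = 15.2488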